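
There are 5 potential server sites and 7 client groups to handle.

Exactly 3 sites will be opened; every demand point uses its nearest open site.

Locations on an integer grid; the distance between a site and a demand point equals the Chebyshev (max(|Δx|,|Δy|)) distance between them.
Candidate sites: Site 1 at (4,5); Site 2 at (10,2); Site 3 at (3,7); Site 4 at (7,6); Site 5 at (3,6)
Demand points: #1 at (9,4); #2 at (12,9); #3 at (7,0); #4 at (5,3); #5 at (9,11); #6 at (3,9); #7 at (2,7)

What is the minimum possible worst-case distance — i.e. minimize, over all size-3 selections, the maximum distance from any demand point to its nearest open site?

5

Open {Site 1, Site 2, Site 4}.
  Farthest demand point is #2 at distance 5 (to Site 4); all others are ≤ 5.
With {Site 1, Site 3, Site 4} the worst case is 5.
With {Site 1, Site 4, Site 5} the worst case is 5.
No size-3 selection achieves below 5.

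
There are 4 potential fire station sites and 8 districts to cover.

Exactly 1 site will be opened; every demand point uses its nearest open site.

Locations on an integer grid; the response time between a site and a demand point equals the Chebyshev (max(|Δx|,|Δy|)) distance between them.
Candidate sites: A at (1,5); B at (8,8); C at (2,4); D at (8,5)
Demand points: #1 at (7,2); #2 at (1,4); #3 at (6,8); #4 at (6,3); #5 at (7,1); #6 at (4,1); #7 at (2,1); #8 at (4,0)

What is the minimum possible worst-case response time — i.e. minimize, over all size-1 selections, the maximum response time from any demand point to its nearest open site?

5

Open {C}.
  Farthest demand point is #1 at response time 5 (to C); all others are ≤ 5.
With {A} the worst case is 6.
With {D} the worst case is 7.
No size-1 selection achieves below 5.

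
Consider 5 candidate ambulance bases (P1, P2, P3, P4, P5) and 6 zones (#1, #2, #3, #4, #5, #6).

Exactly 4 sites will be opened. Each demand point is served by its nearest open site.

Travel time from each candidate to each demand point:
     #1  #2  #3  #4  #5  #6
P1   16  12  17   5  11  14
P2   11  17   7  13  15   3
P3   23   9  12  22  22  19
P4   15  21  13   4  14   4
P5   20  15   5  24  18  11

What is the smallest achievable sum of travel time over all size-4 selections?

44

Open {P1, P2, P3, P5}.
  #1→P2 11, #2→P3 9, #3→P5 5, #4→P1 5, #5→P1 11, #6→P2 3  ⇒ total 44.
Compare {P1, P2, P3, P4}: total 45.
Compare {P1, P2, P4, P5}: total 46.
No size-4 selection does better; minimum is 44.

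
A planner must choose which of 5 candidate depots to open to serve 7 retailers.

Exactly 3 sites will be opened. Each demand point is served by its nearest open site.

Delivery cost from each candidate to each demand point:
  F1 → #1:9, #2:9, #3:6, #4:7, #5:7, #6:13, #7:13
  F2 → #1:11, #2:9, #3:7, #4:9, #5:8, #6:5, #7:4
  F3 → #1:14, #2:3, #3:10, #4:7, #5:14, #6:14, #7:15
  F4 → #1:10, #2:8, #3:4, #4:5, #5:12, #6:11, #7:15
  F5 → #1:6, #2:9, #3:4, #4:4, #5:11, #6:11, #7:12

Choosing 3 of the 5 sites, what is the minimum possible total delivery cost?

Open {F2, F3, F5}.
  #1→F5 6, #2→F3 3, #3→F5 4, #4→F5 4, #5→F2 8, #6→F2 5, #7→F2 4  ⇒ total 34.
Compare {F1, F2, F5}: total 39.
Compare {F2, F3, F4}: total 39.
No size-3 selection does better; minimum is 34.

34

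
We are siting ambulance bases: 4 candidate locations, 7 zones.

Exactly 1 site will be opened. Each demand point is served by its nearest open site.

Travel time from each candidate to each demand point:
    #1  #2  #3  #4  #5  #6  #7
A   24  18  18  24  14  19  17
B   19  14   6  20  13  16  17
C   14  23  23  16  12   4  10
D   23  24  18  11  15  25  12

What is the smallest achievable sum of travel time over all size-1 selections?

Open {C}.
  #1→C 14, #2→C 23, #3→C 23, #4→C 16, #5→C 12, #6→C 4, #7→C 10  ⇒ total 102.
Compare {B}: total 105.
Compare {D}: total 128.
No size-1 selection does better; minimum is 102.

102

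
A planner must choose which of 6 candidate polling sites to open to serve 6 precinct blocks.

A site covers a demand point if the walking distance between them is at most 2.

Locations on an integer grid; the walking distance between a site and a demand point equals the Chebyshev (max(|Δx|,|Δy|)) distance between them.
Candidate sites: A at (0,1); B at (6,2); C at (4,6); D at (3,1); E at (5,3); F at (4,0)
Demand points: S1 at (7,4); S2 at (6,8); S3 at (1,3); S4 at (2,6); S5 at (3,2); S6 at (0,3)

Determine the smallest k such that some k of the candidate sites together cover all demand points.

Coverage sets (demand points within 2 of each site):
  A: {S3, S6}
  B: {S1}
  C: {S2, S4}
  D: {S3, S5}
  E: {S1, S5}
  F: {S5}
No 2 sites suffice: every size-2 union leaves at least one demand point uncovered.
But {A, C, E} covers everything, so the minimum is 3.

3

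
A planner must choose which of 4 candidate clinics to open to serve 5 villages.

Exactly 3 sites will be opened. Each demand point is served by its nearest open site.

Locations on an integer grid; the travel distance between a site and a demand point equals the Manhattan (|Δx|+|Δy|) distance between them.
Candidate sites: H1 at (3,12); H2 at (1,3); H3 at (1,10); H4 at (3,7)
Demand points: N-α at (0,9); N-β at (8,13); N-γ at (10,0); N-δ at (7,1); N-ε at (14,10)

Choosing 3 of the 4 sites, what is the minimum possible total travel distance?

41

Open {H1, H2, H3}.
  N-α→H3 2, N-β→H1 6, N-γ→H2 12, N-δ→H2 8, N-ε→H1 13  ⇒ total 41.
Compare {H1, H2, H4}: total 44.
Compare {H1, H3, H4}: total 45.
No size-3 selection does better; minimum is 41.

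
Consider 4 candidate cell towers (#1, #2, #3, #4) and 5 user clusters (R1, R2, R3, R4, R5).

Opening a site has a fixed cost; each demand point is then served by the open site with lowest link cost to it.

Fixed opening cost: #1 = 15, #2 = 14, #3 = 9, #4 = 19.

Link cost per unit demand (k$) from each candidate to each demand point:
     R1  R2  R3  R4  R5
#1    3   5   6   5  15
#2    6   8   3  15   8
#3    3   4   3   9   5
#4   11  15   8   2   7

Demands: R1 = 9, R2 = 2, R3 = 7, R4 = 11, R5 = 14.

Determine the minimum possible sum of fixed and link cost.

176

Open {#3, #4}: assign each demand point to its cheapest open site.
  R1→#3 9×3=27, R2→#3 2×4=8, R3→#3 7×3=21, R4→#4 11×2=22, R5→#3 14×5=70
  link cost 148, fixed 28 → total 176.
Compare {#2, #3, #4}: link cost 148 + fixed 42 = 190.
Compare {#1, #3, #4}: link cost 148 + fixed 43 = 191.
Compare {#1, #3}: link cost 181 + fixed 24 = 205.
All other subsets cost ≥ 190. Minimum total cost: 176.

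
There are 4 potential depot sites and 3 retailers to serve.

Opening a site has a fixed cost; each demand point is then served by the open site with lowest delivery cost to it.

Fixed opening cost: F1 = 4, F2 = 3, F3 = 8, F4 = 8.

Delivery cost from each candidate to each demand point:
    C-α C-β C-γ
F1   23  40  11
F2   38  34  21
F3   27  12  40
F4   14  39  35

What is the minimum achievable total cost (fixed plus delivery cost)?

Open {F1, F3, F4}: assign each demand point to its cheapest open site.
  C-α→F4 14, C-β→F3 12, C-γ→F1 11
  delivery cost 37, fixed 20 → total 57.
Compare {F1, F3}: delivery cost 46 + fixed 12 = 58.
Compare {F1, F2, F3, F4}: delivery cost 37 + fixed 23 = 60.
Compare {F1, F2, F3}: delivery cost 46 + fixed 15 = 61.
All other subsets cost ≥ 58. Minimum total cost: 57.

57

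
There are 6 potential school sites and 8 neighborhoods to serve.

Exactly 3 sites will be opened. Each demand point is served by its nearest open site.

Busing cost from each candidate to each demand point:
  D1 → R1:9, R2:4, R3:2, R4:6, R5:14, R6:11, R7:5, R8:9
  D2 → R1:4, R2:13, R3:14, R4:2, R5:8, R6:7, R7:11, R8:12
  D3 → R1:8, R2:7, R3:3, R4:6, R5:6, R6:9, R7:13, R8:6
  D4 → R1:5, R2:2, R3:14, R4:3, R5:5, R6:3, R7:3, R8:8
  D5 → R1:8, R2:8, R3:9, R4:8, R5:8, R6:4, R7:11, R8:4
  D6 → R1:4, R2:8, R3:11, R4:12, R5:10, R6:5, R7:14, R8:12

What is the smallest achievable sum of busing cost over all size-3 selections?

27

Open {D1, D4, D5}.
  R1→D4 5, R2→D4 2, R3→D1 2, R4→D4 3, R5→D4 5, R6→D4 3, R7→D4 3, R8→D5 4  ⇒ total 27.
Compare {D2, D3, D4}: total 28.
Compare {D3, D4, D5}: total 28.
No size-3 selection does better; minimum is 27.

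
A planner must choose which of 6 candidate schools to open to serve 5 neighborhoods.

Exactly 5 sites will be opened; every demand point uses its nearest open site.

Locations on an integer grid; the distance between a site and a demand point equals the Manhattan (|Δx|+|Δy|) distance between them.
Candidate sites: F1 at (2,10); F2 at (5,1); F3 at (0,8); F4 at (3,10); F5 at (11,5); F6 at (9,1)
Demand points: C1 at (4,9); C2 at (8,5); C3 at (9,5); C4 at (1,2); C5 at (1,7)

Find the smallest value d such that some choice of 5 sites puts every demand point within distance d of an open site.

5

Open {F1, F2, F3, F4, F5}.
  Farthest demand point is C4 at distance 5 (to F2); all others are ≤ 5.
With {F1, F2, F3, F4, F6} the worst case is 5.
With {F1, F2, F3, F5, F6} the worst case is 5.
No size-5 selection achieves below 5.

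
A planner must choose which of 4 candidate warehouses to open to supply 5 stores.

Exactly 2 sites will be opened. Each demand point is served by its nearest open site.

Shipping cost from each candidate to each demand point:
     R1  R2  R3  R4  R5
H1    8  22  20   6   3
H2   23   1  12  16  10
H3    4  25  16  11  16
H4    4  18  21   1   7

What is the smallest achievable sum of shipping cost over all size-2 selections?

Open {H2, H4}.
  R1→H4 4, R2→H2 1, R3→H2 12, R4→H4 1, R5→H4 7  ⇒ total 25.
Compare {H1, H2}: total 30.
Compare {H2, H3}: total 38.
No size-2 selection does better; minimum is 25.

25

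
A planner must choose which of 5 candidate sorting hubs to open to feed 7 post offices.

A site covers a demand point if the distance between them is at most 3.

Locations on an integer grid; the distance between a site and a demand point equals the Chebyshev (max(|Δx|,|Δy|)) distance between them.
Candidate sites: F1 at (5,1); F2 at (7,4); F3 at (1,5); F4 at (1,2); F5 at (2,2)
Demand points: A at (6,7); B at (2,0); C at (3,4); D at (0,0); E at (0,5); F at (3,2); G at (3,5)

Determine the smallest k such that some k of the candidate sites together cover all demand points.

2

Coverage sets (demand points within 3 of each site):
  F1: {B, C, F}
  F2: {A}
  F3: {C, E, F, G}
  F4: {B, C, D, E, F, G}
  F5: {B, C, D, E, F, G}
No single site covers all 7 demand points.
But {F2, F4} covers everything, so the minimum is 2.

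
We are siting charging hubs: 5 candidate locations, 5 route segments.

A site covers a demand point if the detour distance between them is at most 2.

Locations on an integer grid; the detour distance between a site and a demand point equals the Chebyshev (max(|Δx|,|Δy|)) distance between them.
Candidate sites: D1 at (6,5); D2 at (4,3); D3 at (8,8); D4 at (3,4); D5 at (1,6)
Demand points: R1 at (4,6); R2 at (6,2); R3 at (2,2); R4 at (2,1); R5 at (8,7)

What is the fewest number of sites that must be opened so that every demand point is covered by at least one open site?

2

Coverage sets (demand points within 2 of each site):
  D1: {R1, R5}
  D2: {R2, R3, R4}
  D3: {R5}
  D4: {R1, R3}
  D5: {}
No single site covers all 5 demand points.
But {D1, D2} covers everything, so the minimum is 2.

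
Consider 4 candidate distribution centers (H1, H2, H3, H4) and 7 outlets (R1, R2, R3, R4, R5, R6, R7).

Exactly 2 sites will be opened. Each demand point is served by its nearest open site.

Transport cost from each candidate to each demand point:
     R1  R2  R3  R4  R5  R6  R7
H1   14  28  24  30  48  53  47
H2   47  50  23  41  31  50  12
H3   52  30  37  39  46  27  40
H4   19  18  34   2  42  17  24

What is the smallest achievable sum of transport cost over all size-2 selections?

122

Open {H2, H4}.
  R1→H4 19, R2→H4 18, R3→H2 23, R4→H4 2, R5→H2 31, R6→H4 17, R7→H2 12  ⇒ total 122.
Compare {H1, H4}: total 141.
Compare {H3, H4}: total 156.
No size-2 selection does better; minimum is 122.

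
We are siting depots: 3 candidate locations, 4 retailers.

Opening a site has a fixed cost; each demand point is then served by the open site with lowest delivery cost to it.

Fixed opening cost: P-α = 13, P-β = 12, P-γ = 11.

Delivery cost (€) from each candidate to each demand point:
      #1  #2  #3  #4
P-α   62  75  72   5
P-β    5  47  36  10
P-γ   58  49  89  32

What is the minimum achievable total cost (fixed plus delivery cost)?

Open {P-β}: assign each demand point to its cheapest open site.
  #1→P-β 5, #2→P-β 47, #3→P-β 36, #4→P-β 10
  delivery cost 98, fixed 12 → total 110.
Compare {P-α, P-β}: delivery cost 93 + fixed 25 = 118.
Compare {P-β, P-γ}: delivery cost 98 + fixed 23 = 121.
Compare {P-α, P-β, P-γ}: delivery cost 93 + fixed 36 = 129.
All other subsets cost ≥ 118. Minimum total cost: 110.

110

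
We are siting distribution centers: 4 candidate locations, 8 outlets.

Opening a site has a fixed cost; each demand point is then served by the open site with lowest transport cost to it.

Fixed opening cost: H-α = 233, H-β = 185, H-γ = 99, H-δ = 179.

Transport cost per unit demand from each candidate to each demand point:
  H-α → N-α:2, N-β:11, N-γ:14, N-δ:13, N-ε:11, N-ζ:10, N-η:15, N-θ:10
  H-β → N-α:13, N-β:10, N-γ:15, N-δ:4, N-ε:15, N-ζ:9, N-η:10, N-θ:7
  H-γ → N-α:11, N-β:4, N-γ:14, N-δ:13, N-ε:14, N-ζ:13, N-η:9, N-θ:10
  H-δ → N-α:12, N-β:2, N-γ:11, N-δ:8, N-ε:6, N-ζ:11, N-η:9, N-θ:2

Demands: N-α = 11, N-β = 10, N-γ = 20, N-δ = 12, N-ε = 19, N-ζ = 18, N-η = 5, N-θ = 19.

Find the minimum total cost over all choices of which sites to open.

1042

Open {H-δ}: assign each demand point to its cheapest open site.
  N-α→H-δ 11×12=132, N-β→H-δ 10×2=20, N-γ→H-δ 20×11=220, N-δ→H-δ 12×8=96, N-ε→H-δ 19×6=114, N-ζ→H-δ 18×11=198, N-η→H-δ 5×9=45, N-θ→H-δ 19×2=38
  transport cost 863, fixed 179 → total 1042.
Compare {H-γ, H-δ}: transport cost 852 + fixed 278 = 1130.
Compare {H-β, H-δ}: transport cost 779 + fixed 364 = 1143.
Compare {H-α, H-δ}: transport cost 735 + fixed 412 = 1147.
All other subsets cost ≥ 1130. Minimum total cost: 1042.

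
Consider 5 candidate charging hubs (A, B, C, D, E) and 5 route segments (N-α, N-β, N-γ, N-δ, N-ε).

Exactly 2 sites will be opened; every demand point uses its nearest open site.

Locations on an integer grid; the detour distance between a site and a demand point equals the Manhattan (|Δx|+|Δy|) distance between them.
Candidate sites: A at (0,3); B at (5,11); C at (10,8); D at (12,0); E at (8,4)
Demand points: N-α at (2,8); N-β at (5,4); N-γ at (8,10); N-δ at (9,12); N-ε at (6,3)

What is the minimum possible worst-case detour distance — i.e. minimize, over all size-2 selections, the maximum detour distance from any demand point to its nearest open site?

6

Open {A, B}.
  Farthest demand point is N-α at detour distance 6 (to B); all others are ≤ 6.
With {B, E} the worst case is 6.
With {A, C} the worst case is 7.
No size-2 selection achieves below 6.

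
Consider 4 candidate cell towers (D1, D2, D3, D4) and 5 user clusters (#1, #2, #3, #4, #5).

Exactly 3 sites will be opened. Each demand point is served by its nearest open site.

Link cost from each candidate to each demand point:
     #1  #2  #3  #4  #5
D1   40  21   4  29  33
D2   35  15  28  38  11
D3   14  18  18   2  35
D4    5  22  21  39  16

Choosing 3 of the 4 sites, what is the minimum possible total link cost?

45

Open {D1, D3, D4}.
  #1→D4 5, #2→D3 18, #3→D1 4, #4→D3 2, #5→D4 16  ⇒ total 45.
Compare {D1, D2, D3}: total 46.
Compare {D2, D3, D4}: total 51.
No size-3 selection does better; minimum is 45.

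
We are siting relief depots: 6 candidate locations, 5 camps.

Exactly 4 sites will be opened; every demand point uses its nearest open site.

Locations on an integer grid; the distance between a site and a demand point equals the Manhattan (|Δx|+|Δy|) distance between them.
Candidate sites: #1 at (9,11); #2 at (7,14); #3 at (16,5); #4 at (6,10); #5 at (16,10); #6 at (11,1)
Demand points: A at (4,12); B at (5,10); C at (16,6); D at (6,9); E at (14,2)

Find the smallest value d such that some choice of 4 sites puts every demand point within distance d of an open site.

4

Open {#1, #3, #4, #6}.
  Farthest demand point is A at distance 4 (to #4); all others are ≤ 4.
With {#1, #4, #5, #6} the worst case is 4.
With {#2, #3, #4, #6} the worst case is 4.
No size-4 selection achieves below 4.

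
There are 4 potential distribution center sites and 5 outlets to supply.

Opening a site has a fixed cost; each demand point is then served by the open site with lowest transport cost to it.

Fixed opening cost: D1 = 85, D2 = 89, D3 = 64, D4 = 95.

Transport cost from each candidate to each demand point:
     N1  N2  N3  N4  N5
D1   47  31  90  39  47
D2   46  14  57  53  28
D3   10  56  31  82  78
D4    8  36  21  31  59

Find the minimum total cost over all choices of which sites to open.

Open {D4}: assign each demand point to its cheapest open site.
  N1→D4 8, N2→D4 36, N3→D4 21, N4→D4 31, N5→D4 59
  transport cost 155, fixed 95 → total 250.
Compare {D2, D4}: transport cost 102 + fixed 184 = 286.
Compare {D2}: transport cost 198 + fixed 89 = 287.
Compare {D2, D3}: transport cost 136 + fixed 153 = 289.
All other subsets cost ≥ 286. Minimum total cost: 250.

250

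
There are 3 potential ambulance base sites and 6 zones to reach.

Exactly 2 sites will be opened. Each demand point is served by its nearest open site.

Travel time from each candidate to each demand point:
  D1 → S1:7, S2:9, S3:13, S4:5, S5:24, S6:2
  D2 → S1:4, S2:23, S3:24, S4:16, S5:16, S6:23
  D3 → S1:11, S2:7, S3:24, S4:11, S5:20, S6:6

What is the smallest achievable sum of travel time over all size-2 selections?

49

Open {D1, D2}.
  S1→D2 4, S2→D1 9, S3→D1 13, S4→D1 5, S5→D2 16, S6→D1 2  ⇒ total 49.
Compare {D1, D3}: total 54.
Compare {D2, D3}: total 68.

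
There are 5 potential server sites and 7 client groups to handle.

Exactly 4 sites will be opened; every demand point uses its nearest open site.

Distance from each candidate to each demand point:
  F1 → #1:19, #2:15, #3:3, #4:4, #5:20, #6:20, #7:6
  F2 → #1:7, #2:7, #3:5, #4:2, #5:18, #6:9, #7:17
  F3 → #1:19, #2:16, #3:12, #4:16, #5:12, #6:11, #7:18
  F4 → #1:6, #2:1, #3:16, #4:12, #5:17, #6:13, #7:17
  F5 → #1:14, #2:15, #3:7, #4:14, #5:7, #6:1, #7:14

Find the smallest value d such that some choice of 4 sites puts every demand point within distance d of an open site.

Open {F1, F2, F3, F5}.
  Farthest demand point is #1 at distance 7 (to F2); all others are ≤ 7.
With {F1, F2, F4, F5} the worst case is 7.
With {F1, F3, F4, F5} the worst case is 7.
No size-4 selection achieves below 7.

7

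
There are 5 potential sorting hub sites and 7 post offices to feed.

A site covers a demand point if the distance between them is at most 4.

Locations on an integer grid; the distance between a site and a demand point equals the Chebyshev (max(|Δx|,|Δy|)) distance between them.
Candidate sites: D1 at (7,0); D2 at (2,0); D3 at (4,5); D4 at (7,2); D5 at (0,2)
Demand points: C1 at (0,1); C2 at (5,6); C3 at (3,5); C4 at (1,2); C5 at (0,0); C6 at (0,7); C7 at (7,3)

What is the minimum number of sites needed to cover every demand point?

2

Coverage sets (demand points within 4 of each site):
  D1: {C7}
  D2: {C1, C4, C5}
  D3: {C1, C2, C3, C4, C6, C7}
  D4: {C2, C3, C7}
  D5: {C1, C3, C4, C5}
No single site covers all 7 demand points.
But {D2, D3} covers everything, so the minimum is 2.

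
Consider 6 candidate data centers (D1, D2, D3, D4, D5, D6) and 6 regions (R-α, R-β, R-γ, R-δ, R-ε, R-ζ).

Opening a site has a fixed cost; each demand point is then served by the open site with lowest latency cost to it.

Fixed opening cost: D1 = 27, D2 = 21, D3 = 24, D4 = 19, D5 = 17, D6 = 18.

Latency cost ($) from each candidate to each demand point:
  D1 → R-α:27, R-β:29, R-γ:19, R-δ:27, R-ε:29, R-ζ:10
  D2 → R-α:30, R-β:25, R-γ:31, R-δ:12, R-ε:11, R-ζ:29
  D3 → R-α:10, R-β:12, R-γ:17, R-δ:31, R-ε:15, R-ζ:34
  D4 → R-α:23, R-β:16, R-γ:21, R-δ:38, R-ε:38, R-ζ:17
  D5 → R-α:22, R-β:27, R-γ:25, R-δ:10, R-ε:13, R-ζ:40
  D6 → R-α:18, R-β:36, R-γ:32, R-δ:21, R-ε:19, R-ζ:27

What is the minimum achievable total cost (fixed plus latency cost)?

Open {D4, D5}: assign each demand point to its cheapest open site.
  R-α→D5 22, R-β→D4 16, R-γ→D4 21, R-δ→D5 10, R-ε→D5 13, R-ζ→D4 17
  latency cost 99, fixed 36 → total 135.
Compare {D2, D3}: latency cost 91 + fixed 45 = 136.
Compare {D3, D5}: latency cost 96 + fixed 41 = 137.
Compare {D3, D4, D5}: latency cost 79 + fixed 60 = 139.
All other subsets cost ≥ 136. Minimum total cost: 135.

135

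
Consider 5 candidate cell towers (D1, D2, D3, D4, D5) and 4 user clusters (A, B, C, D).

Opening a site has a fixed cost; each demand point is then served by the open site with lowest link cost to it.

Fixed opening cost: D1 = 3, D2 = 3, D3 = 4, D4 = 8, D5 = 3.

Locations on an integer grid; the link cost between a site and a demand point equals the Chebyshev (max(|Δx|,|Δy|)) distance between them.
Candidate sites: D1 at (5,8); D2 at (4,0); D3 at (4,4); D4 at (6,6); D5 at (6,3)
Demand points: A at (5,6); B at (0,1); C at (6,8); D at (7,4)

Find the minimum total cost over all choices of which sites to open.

Open {D1, D5}: assign each demand point to its cheapest open site.
  A→D1 2, B→D5 6, C→D1 1, D→D5 1
  link cost 10, fixed 6 → total 16.
Compare {D1}: link cost 14 + fixed 3 = 17.
Compare {D3}: link cost 13 + fixed 4 = 17.
Compare {D1, D2}: link cost 11 + fixed 6 = 17.
All other subsets cost ≥ 17. Minimum total cost: 16.

16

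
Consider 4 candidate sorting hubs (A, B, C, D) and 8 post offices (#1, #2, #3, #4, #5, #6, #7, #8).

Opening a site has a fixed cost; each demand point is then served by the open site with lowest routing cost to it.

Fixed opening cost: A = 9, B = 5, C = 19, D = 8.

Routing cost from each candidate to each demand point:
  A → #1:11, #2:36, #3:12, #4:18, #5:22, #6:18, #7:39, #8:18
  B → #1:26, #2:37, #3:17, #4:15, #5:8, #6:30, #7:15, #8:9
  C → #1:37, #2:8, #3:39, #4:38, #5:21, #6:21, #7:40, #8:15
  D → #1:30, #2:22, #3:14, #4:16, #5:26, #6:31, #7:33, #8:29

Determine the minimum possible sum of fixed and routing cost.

129

Open {A, B, C}: assign each demand point to its cheapest open site.
  #1→A 11, #2→C 8, #3→A 12, #4→B 15, #5→B 8, #6→A 18, #7→B 15, #8→B 9
  routing cost 96, fixed 33 → total 129.
Compare {A, B, D}: routing cost 110 + fixed 22 = 132.
Compare {A, B, C, D}: routing cost 96 + fixed 41 = 137.
Compare {A, B}: routing cost 124 + fixed 14 = 138.
All other subsets cost ≥ 132. Minimum total cost: 129.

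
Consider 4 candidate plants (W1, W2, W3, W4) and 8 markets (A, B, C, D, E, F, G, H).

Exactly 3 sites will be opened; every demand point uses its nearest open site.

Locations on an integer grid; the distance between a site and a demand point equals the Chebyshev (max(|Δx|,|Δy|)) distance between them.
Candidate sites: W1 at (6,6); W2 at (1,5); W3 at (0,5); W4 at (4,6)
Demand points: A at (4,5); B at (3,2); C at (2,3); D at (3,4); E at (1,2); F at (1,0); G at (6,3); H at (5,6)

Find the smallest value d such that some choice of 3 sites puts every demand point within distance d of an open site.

Open {W1, W2, W3}.
  Farthest demand point is F at distance 5 (to W2); all others are ≤ 5.
With {W1, W2, W4} the worst case is 5.
With {W1, W3, W4} the worst case is 5.
No size-3 selection achieves below 5.

5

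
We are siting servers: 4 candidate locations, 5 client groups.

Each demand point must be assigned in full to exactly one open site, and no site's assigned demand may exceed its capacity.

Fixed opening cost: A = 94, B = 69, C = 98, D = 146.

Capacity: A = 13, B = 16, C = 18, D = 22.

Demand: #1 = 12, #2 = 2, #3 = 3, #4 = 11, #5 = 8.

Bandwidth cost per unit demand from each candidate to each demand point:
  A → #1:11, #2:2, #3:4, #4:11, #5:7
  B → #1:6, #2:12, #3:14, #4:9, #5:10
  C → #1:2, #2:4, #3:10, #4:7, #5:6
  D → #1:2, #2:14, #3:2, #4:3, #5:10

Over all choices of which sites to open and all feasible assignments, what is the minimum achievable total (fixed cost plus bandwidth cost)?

395

Open {C, D}; cheapest assignment that respects the capacities:
  C (cap 18, load 14): #1, #2 — cost 12×2 + 2×4 = 32
  D (cap 22, load 22): #3, #4, #5 — cost 3×2 + 11×3 + 8×10 = 119
  Shipping 151, fixed 244 → total 395.
  Any other capacity-feasible assignment to {C, D} ships for at least 151.
Compare {B, D}: its best feasible assignment gives total 430.
Compare {A, B, C}: its best feasible assignment gives total 456.
Every other set of open sites that can feasibly serve all demand totals ≥ 430 even under its best assignment. Minimum: 395.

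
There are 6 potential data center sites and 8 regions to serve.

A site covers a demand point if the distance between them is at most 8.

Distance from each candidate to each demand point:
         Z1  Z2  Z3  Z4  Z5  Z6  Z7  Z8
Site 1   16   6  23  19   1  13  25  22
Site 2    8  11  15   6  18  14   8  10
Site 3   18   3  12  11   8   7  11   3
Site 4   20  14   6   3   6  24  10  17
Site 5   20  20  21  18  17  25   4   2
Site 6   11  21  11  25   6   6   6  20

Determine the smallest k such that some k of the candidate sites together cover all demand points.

3

Coverage sets (demand points within 8 of each site):
  Site 1: {Z2, Z5}
  Site 2: {Z1, Z4, Z7}
  Site 3: {Z2, Z5, Z6, Z8}
  Site 4: {Z3, Z4, Z5}
  Site 5: {Z7, Z8}
  Site 6: {Z5, Z6, Z7}
No 2 sites suffice: every size-2 union leaves at least one demand point uncovered.
But {Site 2, Site 3, Site 4} covers everything, so the minimum is 3.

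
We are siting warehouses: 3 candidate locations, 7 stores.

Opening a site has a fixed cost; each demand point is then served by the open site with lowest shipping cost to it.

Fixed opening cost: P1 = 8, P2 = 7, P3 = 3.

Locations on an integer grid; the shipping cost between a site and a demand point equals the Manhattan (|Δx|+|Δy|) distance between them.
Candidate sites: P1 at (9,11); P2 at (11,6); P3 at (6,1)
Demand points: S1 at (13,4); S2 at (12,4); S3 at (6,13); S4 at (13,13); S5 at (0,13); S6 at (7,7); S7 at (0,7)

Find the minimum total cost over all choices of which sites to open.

61

Open {P1, P2}: assign each demand point to its cheapest open site.
  S1→P2 4, S2→P2 3, S3→P1 5, S4→P1 6, S5→P1 11, S6→P2 5, S7→P2 12
  shipping cost 46, fixed 15 → total 61.
Compare {P1, P2, P3}: shipping cost 46 + fixed 18 = 64.
Compare {P1}: shipping cost 62 + fixed 8 = 70.
Compare {P2}: shipping cost 63 + fixed 7 = 70.
All other subsets cost ≥ 64. Minimum total cost: 61.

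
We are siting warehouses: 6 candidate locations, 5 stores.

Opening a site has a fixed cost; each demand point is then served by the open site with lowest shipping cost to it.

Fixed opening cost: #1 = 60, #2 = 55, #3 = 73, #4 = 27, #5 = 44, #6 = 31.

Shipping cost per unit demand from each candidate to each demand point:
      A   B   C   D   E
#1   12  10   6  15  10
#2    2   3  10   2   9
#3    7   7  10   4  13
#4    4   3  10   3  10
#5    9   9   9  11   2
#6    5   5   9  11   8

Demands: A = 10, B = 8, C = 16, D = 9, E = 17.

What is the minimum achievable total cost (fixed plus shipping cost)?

Open {#2, #5}: assign each demand point to its cheapest open site.
  A→#2 10×2=20, B→#2 8×3=24, C→#5 16×9=144, D→#2 9×2=18, E→#5 17×2=34
  shipping cost 240, fixed 99 → total 339.
Compare {#4, #5}: shipping cost 269 + fixed 71 = 340.
Compare {#1, #2, #5}: shipping cost 192 + fixed 159 = 351.
Compare {#1, #4, #5}: shipping cost 221 + fixed 131 = 352.
All other subsets cost ≥ 340. Minimum total cost: 339.

339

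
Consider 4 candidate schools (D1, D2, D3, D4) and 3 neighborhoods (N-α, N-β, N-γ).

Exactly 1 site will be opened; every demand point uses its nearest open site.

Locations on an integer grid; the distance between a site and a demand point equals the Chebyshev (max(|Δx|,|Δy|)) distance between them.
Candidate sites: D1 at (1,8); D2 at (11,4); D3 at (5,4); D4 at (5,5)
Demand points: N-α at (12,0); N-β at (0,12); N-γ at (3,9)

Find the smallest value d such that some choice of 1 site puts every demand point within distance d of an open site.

Open {D4}.
  Farthest demand point is N-α at distance 7 (to D4); all others are ≤ 7.
With {D3} the worst case is 8.
With {D1} the worst case is 11.
No size-1 selection achieves below 7.

7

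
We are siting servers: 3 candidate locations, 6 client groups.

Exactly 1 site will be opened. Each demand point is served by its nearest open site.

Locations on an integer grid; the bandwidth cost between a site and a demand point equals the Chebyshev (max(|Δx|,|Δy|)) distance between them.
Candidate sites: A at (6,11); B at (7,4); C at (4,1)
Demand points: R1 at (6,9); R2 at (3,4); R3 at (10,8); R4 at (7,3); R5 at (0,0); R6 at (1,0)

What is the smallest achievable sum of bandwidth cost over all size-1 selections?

27

Open {B}.
  R1→B 5, R2→B 4, R3→B 4, R4→B 1, R5→B 7, R6→B 6  ⇒ total 27.
Compare {C}: total 28.
Compare {A}: total 43.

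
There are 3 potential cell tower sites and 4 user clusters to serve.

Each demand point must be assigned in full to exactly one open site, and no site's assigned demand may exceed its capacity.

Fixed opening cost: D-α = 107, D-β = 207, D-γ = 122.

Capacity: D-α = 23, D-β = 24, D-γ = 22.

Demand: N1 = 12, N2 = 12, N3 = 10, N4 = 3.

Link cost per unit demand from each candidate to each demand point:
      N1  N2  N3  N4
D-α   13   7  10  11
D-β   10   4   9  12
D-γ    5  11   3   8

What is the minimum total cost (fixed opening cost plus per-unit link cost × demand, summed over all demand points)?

436

Open {D-α, D-γ}; cheapest assignment that respects the capacities:
  D-α (cap 23, load 15): N2, N4 — cost 12×7 + 3×11 = 117
  D-γ (cap 22, load 22): N1, N3 — cost 12×5 + 10×3 = 90
  Shipping 207, fixed 229 → total 436.
  Any other capacity-feasible assignment to {D-α, D-γ} ships for at least 207.
Compare {D-β, D-γ}: its best feasible assignment gives total 503.
Compare {D-α, D-β, D-γ}: its best feasible assignment gives total 607.
Every other set of open sites that can feasibly serve all demand totals ≥ 503 even under its best assignment. Minimum: 436.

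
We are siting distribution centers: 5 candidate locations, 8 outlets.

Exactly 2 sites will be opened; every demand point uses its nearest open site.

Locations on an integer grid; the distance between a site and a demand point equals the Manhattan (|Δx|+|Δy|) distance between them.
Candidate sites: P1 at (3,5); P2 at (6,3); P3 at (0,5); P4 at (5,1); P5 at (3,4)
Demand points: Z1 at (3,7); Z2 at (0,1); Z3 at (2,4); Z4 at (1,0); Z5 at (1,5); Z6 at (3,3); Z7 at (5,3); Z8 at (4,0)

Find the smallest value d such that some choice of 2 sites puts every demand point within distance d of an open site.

5

Open {P1, P4}.
  Farthest demand point is Z2 at distance 5 (to P4); all others are ≤ 5.
With {P3, P4} the worst case is 5.
With {P4, P5} the worst case is 5.
No size-2 selection achieves below 5.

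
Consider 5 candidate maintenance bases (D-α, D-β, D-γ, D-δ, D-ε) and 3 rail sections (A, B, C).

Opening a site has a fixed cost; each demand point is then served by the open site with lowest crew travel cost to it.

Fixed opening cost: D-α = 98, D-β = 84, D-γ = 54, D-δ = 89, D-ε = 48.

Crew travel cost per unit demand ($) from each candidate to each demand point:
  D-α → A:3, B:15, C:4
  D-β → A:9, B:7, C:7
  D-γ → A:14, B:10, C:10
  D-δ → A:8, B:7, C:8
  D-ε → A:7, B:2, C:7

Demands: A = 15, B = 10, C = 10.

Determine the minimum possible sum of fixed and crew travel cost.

243

Open {D-ε}: assign each demand point to its cheapest open site.
  A→D-ε 15×7=105, B→D-ε 10×2=20, C→D-ε 10×7=70
  crew travel cost 195, fixed 48 → total 243.
Compare {D-α, D-ε}: crew travel cost 105 + fixed 146 = 251.
Compare {D-γ, D-ε}: crew travel cost 195 + fixed 102 = 297.
Compare {D-α, D-γ, D-ε}: crew travel cost 105 + fixed 200 = 305.
All other subsets cost ≥ 251. Minimum total cost: 243.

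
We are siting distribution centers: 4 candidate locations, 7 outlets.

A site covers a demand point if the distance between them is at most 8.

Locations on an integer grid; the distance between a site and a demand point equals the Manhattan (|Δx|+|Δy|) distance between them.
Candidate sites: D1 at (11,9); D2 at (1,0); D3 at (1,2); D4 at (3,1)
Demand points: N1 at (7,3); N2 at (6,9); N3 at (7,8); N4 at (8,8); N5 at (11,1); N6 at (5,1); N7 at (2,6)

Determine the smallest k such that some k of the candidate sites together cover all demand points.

Coverage sets (demand points within 8 of each site):
  D1: {N2, N3, N4, N5}
  D2: {N6, N7}
  D3: {N1, N6, N7}
  D4: {N1, N5, N6, N7}
No single site covers all 7 demand points.
But {D1, D3} covers everything, so the minimum is 2.

2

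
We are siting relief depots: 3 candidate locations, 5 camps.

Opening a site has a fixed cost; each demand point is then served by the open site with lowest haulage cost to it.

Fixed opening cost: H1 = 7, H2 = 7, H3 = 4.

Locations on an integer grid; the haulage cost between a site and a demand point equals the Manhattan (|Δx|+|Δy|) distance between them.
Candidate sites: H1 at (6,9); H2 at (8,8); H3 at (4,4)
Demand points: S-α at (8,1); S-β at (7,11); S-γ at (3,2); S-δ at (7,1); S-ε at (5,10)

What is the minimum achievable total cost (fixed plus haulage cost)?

Open {H1, H3}: assign each demand point to its cheapest open site.
  S-α→H3 7, S-β→H1 3, S-γ→H3 3, S-δ→H3 6, S-ε→H1 2
  haulage cost 21, fixed 11 → total 32.
Compare {H2, H3}: haulage cost 25 + fixed 11 = 36.
Compare {H3}: haulage cost 33 + fixed 4 = 37.
Compare {H1, H2, H3}: haulage cost 21 + fixed 18 = 39.
All other subsets cost ≥ 36. Minimum total cost: 32.

32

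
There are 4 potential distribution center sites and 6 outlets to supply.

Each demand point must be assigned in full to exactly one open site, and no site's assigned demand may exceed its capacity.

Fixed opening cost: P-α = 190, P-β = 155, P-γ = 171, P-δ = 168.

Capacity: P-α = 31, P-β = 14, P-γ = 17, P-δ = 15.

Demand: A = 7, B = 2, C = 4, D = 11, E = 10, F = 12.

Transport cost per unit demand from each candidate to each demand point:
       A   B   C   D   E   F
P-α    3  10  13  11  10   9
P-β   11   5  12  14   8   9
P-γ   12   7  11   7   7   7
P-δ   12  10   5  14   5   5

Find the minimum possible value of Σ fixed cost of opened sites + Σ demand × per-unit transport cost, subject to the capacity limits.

Open {P-α, P-γ}; cheapest assignment that respects the capacities:
  P-α (cap 31, load 29): A, E, F — cost 7×3 + 10×10 + 12×9 = 229
  P-γ (cap 17, load 17): B, C, D — cost 2×7 + 4×11 + 11×7 = 135
  Shipping 364, fixed 361 → total 725.
  Any other capacity-feasible assignment to {P-α, P-γ} ships for at least 364.
Compare {P-α, P-δ}: its best feasible assignment gives total 781.
Compare {P-α, P-γ, P-δ}: its best feasible assignment gives total 819.
Every other set of open sites that can feasibly serve all demand totals ≥ 781 even under its best assignment. Minimum: 725.

725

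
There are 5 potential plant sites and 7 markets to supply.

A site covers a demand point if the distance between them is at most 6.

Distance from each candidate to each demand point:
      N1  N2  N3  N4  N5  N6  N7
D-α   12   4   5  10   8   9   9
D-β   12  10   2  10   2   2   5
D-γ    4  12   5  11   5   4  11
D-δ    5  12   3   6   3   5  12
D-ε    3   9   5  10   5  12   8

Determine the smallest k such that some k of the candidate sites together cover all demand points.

Coverage sets (demand points within 6 of each site):
  D-α: {N2, N3}
  D-β: {N3, N5, N6, N7}
  D-γ: {N1, N3, N5, N6}
  D-δ: {N1, N3, N4, N5, N6}
  D-ε: {N1, N3, N5}
No 2 sites suffice: every size-2 union leaves at least one demand point uncovered.
But {D-α, D-β, D-δ} covers everything, so the minimum is 3.

3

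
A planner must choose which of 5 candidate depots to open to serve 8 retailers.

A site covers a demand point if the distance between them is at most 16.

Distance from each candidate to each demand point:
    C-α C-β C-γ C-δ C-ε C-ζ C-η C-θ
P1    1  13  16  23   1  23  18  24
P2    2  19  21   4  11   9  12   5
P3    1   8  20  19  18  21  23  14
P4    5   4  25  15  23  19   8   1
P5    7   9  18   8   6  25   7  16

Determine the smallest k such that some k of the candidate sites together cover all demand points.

2

Coverage sets (demand points within 16 of each site):
  P1: {C-α, C-β, C-γ, C-ε}
  P2: {C-α, C-δ, C-ε, C-ζ, C-η, C-θ}
  P3: {C-α, C-β, C-θ}
  P4: {C-α, C-β, C-δ, C-η, C-θ}
  P5: {C-α, C-β, C-δ, C-ε, C-η, C-θ}
No single site covers all 8 demand points.
But {P1, P2} covers everything, so the minimum is 2.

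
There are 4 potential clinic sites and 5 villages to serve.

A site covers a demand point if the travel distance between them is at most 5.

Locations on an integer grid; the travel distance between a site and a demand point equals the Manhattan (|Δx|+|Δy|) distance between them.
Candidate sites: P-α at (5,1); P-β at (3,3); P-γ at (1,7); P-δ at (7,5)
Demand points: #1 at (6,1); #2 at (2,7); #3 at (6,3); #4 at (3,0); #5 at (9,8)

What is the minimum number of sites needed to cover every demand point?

2

Coverage sets (demand points within 5 of each site):
  P-α: {#1, #3, #4}
  P-β: {#1, #2, #3, #4}
  P-γ: {#2}
  P-δ: {#1, #3, #5}
No single site covers all 5 demand points.
But {P-β, P-δ} covers everything, so the minimum is 2.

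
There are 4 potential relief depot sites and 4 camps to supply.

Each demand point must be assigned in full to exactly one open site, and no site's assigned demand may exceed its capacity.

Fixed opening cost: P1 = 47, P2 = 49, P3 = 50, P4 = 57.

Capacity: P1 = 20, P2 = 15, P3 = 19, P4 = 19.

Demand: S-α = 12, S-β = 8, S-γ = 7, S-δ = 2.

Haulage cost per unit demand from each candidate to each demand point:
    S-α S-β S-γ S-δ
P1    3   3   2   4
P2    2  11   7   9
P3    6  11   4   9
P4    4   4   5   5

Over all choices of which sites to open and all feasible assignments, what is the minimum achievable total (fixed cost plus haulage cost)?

166

Open {P1, P2}; cheapest assignment that respects the capacities:
  P1 (cap 20, load 17): S-β, S-γ, S-δ — cost 8×3 + 7×2 + 2×4 = 46
  P2 (cap 15, load 12): S-α — cost 12×2 = 24
  Shipping 70, fixed 96 → total 166.
  Any other capacity-feasible assignment to {P1, P2} ships for at least 70.
Compare {P1, P4}: its best feasible assignment gives total 196.
Compare {P1, P3}: its best feasible assignment gives total 203.
Every other set of open sites that can feasibly serve all demand totals ≥ 196 even under its best assignment. Minimum: 166.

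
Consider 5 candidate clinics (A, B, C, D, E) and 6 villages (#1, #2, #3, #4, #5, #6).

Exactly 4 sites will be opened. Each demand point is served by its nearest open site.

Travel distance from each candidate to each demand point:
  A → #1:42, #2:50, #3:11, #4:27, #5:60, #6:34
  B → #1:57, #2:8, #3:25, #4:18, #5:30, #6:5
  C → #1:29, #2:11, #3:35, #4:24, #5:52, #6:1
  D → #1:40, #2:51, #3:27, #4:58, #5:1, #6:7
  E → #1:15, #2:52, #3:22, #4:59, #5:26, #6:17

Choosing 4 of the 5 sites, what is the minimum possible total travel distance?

58

Open {A, B, D, E}.
  #1→E 15, #2→B 8, #3→A 11, #4→B 18, #5→D 1, #6→B 5  ⇒ total 58.
Compare {A, C, D, E}: total 63.
Compare {B, C, D, E}: total 65.
No size-4 selection does better; minimum is 58.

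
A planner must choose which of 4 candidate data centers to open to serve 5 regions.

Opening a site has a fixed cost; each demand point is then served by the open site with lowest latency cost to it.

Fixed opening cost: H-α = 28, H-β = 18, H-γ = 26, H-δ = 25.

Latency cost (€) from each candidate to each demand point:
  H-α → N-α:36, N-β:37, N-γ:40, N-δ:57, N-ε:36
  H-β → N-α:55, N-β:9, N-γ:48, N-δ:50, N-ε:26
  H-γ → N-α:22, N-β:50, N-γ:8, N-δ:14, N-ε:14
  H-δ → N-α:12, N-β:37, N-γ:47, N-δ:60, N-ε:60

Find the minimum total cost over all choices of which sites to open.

Open {H-β, H-γ}: assign each demand point to its cheapest open site.
  N-α→H-γ 22, N-β→H-β 9, N-γ→H-γ 8, N-δ→H-γ 14, N-ε→H-γ 14
  latency cost 67, fixed 44 → total 111.
Compare {H-β, H-γ, H-δ}: latency cost 57 + fixed 69 = 126.
Compare {H-γ}: latency cost 108 + fixed 26 = 134.
Compare {H-γ, H-δ}: latency cost 85 + fixed 51 = 136.
All other subsets cost ≥ 126. Minimum total cost: 111.

111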